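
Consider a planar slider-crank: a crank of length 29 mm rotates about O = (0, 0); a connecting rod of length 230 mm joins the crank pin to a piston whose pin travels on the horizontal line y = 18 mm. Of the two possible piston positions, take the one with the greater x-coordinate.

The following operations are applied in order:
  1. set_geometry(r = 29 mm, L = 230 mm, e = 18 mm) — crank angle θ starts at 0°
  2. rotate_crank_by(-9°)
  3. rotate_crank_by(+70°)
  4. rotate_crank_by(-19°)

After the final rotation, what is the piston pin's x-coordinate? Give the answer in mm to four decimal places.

set_geometry: r = 29 mm, L = 230 mm, e = 18 mm; θ ← 0°
rotate_crank_by(-9°): θ ← 0° -9° = -9°
rotate_crank_by(+70°): θ ← -9° +70° = 61°
rotate_crank_by(-19°): θ ← 61° -19° = 42°
crank pin P = (r cos θ, r sin θ) = (21.551200, 19.404788)
h = r sin θ − e = 19.404788 − 18 = 1.404788
x = r cos θ + √(L² − h²) = 21.551200 + √(52900.0 − 1.9734) = 21.551200 + 229.995710 = 251.546910

251.5469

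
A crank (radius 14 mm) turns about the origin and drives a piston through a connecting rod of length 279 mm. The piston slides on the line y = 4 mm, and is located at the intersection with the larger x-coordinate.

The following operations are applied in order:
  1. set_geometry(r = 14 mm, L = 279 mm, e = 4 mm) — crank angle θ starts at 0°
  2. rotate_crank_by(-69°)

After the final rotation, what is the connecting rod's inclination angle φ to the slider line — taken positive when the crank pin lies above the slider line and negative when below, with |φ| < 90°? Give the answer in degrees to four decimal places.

set_geometry: r = 14 mm, L = 279 mm, e = 4 mm; θ ← 0°
rotate_crank_by(-69°): θ ← 0° -69° = -69°
crank pin P = (r cos θ, r sin θ) = (5.017151, -13.070126)
h = r sin θ − e = -13.070126 − 4 = -17.070126
sin φ = h / L = -17.070126 / 279 = -0.06118325
φ = arcsin(-0.06118325) = -3.507733°

-3.5077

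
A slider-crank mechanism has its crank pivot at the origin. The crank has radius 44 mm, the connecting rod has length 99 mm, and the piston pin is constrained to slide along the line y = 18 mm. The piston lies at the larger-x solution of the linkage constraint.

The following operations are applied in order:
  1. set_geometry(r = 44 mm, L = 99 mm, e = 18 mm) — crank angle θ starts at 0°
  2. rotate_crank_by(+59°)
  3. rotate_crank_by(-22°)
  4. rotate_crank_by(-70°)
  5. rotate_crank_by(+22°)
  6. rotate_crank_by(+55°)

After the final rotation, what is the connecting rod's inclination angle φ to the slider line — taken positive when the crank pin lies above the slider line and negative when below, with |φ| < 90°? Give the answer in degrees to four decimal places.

7.2916

set_geometry: r = 44 mm, L = 99 mm, e = 18 mm; θ ← 0°
rotate_crank_by(+59°): θ ← 0° +59° = 59°
rotate_crank_by(-22°): θ ← 59° -22° = 37°
rotate_crank_by(-70°): θ ← 37° -70° = -33°
rotate_crank_by(+22°): θ ← -33° +22° = -11°
rotate_crank_by(+55°): θ ← -11° +55° = 44°
crank pin P = (r cos θ, r sin θ) = (31.650951, 30.564968)
h = r sin θ − e = 30.564968 − 18 = 12.564968
sin φ = h / L = 12.564968 / 99 = 0.12691887
φ = arcsin(0.12691887) = 7.291582°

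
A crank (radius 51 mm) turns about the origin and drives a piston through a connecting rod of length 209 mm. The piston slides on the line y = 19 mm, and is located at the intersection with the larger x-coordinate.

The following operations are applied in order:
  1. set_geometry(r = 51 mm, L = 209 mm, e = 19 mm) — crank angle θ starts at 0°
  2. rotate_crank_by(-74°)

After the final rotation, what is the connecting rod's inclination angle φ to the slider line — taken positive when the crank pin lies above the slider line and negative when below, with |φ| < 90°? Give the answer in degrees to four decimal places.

set_geometry: r = 51 mm, L = 209 mm, e = 19 mm; θ ← 0°
rotate_crank_by(-74°): θ ← 0° -74° = -74°
crank pin P = (r cos θ, r sin θ) = (14.057505, -49.024346)
h = r sin θ − e = -49.024346 − 19 = -68.024346
sin φ = h / L = -68.024346 / 209 = -0.32547534
φ = arcsin(-0.32547534) = -18.994376°

-18.9944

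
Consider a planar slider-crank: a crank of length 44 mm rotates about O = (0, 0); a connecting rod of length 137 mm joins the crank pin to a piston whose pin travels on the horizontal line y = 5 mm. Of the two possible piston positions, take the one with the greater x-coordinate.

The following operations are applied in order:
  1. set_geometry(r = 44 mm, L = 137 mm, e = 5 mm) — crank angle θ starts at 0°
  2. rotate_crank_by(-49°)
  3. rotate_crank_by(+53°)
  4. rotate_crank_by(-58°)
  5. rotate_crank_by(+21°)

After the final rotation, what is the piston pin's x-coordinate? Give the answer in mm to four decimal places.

set_geometry: r = 44 mm, L = 137 mm, e = 5 mm; θ ← 0°
rotate_crank_by(-49°): θ ← 0° -49° = -49°
rotate_crank_by(+53°): θ ← -49° +53° = 4°
rotate_crank_by(-58°): θ ← 4° -58° = -54°
rotate_crank_by(+21°): θ ← -54° +21° = -33°
crank pin P = (r cos θ, r sin θ) = (36.901505, -23.964118)
h = r sin θ − e = -23.964118 − 5 = -28.964118
x = r cos θ + √(L² − h²) = 36.901505 + √(18769.0 − 838.9201) = 36.901505 + 133.903248 = 170.804753

170.8048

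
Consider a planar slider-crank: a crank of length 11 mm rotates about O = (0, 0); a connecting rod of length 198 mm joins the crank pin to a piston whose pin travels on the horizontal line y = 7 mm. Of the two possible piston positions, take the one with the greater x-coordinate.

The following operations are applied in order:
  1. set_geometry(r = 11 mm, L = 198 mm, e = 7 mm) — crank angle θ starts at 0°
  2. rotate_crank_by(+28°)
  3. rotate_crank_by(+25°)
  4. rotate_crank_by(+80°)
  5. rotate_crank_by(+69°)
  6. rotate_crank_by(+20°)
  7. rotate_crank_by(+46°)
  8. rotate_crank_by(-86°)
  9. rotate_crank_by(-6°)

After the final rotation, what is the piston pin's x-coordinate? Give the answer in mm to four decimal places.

186.9287

set_geometry: r = 11 mm, L = 198 mm, e = 7 mm; θ ← 0°
rotate_crank_by(+28°): θ ← 0° +28° = 28°
rotate_crank_by(+25°): θ ← 28° +25° = 53°
rotate_crank_by(+80°): θ ← 53° +80° = 133°
rotate_crank_by(+69°): θ ← 133° +69° = 202°
rotate_crank_by(+20°): θ ← 202° +20° = 222°
rotate_crank_by(+46°): θ ← 222° +46° = 268°
rotate_crank_by(-86°): θ ← 268° -86° = 182°
rotate_crank_by(-6°): θ ← 182° -6° = 176°
crank pin P = (r cos θ, r sin θ) = (-10.973205, 0.767321)
h = r sin θ − e = 0.767321 − 7 = -6.232679
x = r cos θ + √(L² − h²) = -10.973205 + √(39204.0 − 38.8463) = -10.973205 + 197.901879 = 186.928674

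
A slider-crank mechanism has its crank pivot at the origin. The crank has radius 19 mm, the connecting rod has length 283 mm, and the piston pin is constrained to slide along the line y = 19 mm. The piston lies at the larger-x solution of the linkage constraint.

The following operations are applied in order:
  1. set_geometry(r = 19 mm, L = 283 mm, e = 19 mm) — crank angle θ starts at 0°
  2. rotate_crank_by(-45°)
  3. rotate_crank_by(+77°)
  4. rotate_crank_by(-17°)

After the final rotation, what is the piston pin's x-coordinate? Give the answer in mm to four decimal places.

set_geometry: r = 19 mm, L = 283 mm, e = 19 mm; θ ← 0°
rotate_crank_by(-45°): θ ← 0° -45° = -45°
rotate_crank_by(+77°): θ ← -45° +77° = 32°
rotate_crank_by(-17°): θ ← 32° -17° = 15°
crank pin P = (r cos θ, r sin θ) = (18.352591, 4.917562)
h = r sin θ − e = 4.917562 − 19 = -14.082438
x = r cos θ + √(L² − h²) = 18.352591 + √(80089.0 − 198.3151) = 18.352591 + 282.649403 = 301.001994

301.0020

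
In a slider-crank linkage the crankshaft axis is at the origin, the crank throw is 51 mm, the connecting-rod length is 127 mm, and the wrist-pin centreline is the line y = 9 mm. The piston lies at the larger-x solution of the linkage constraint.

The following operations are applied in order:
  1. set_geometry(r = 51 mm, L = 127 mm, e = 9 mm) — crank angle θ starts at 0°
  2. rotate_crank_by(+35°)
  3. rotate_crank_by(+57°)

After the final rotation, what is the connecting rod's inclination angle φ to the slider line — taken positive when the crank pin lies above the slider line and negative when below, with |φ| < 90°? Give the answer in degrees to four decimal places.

19.2969

set_geometry: r = 51 mm, L = 127 mm, e = 9 mm; θ ← 0°
rotate_crank_by(+35°): θ ← 0° +35° = 35°
rotate_crank_by(+57°): θ ← 35° +57° = 92°
crank pin P = (r cos θ, r sin θ) = (-1.779874, 50.968932)
h = r sin θ − e = 50.968932 − 9 = 41.968932
sin φ = h / L = 41.968932 / 127 = 0.33046403
φ = arcsin(0.33046403) = 19.296943°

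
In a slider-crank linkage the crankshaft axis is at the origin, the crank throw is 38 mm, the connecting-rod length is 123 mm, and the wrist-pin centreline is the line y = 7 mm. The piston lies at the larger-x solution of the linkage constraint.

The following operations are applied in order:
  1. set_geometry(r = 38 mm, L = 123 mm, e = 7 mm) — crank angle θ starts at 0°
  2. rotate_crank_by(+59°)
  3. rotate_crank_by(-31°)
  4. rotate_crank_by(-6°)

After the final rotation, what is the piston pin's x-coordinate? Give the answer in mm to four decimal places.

158.0200

set_geometry: r = 38 mm, L = 123 mm, e = 7 mm; θ ← 0°
rotate_crank_by(+59°): θ ← 0° +59° = 59°
rotate_crank_by(-31°): θ ← 59° -31° = 28°
rotate_crank_by(-6°): θ ← 28° -6° = 22°
crank pin P = (r cos θ, r sin θ) = (35.232986, 14.235051)
h = r sin θ − e = 14.235051 − 7 = 7.235051
x = r cos θ + √(L² − h²) = 35.232986 + √(15129.0 − 52.3460) = 35.232986 + 122.787027 = 158.020014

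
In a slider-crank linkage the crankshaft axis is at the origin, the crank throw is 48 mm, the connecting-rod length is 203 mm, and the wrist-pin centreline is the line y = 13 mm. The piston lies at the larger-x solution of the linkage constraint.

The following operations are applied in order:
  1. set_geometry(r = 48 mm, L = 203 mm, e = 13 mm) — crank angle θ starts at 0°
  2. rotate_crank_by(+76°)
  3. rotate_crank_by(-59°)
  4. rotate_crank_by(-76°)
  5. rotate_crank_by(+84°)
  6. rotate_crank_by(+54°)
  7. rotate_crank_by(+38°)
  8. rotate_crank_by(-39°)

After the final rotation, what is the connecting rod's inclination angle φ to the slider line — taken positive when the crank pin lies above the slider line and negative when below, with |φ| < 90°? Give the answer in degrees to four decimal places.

set_geometry: r = 48 mm, L = 203 mm, e = 13 mm; θ ← 0°
rotate_crank_by(+76°): θ ← 0° +76° = 76°
rotate_crank_by(-59°): θ ← 76° -59° = 17°
rotate_crank_by(-76°): θ ← 17° -76° = -59°
rotate_crank_by(+84°): θ ← -59° +84° = 25°
rotate_crank_by(+54°): θ ← 25° +54° = 79°
rotate_crank_by(+38°): θ ← 79° +38° = 117°
rotate_crank_by(-39°): θ ← 117° -39° = 78°
crank pin P = (r cos θ, r sin θ) = (9.979761, 46.951085)
h = r sin θ − e = 46.951085 − 13 = 33.951085
sin φ = h / L = 33.951085 / 203 = 0.16724672
φ = arcsin(0.16724672) = 9.627776°

9.6278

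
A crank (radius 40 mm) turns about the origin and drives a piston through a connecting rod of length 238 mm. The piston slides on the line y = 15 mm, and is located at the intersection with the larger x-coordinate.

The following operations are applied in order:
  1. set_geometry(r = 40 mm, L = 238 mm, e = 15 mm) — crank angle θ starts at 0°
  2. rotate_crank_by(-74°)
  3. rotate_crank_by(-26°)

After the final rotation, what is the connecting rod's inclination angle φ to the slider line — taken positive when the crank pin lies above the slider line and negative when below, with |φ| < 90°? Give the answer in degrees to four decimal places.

set_geometry: r = 40 mm, L = 238 mm, e = 15 mm; θ ← 0°
rotate_crank_by(-74°): θ ← 0° -74° = -74°
rotate_crank_by(-26°): θ ← -74° -26° = -100°
crank pin P = (r cos θ, r sin θ) = (-6.945927, -39.392310)
h = r sin θ − e = -39.392310 − 15 = -54.392310
sin φ = h / L = -54.392310 / 238 = -0.22853912
φ = arcsin(-0.22853912) = -13.211079°

-13.2111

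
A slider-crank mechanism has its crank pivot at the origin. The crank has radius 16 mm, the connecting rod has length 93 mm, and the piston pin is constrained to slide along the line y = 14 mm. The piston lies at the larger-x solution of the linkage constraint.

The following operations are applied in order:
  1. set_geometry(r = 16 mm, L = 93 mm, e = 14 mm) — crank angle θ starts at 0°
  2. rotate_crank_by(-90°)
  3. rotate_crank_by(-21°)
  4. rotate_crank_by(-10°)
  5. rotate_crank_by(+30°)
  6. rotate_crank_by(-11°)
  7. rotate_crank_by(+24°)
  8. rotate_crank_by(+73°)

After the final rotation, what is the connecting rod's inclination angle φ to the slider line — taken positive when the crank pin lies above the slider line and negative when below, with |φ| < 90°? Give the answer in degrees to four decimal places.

set_geometry: r = 16 mm, L = 93 mm, e = 14 mm; θ ← 0°
rotate_crank_by(-90°): θ ← 0° -90° = -90°
rotate_crank_by(-21°): θ ← -90° -21° = -111°
rotate_crank_by(-10°): θ ← -111° -10° = -121°
rotate_crank_by(+30°): θ ← -121° +30° = -91°
rotate_crank_by(-11°): θ ← -91° -11° = -102°
rotate_crank_by(+24°): θ ← -102° +24° = -78°
rotate_crank_by(+73°): θ ← -78° +73° = -5°
crank pin P = (r cos θ, r sin θ) = (15.939115, -1.394492)
h = r sin θ − e = -1.394492 − 14 = -15.394492
sin φ = h / L = -15.394492 / 93 = -0.16553217
φ = arcsin(-0.16553217) = -9.528151°

-9.5282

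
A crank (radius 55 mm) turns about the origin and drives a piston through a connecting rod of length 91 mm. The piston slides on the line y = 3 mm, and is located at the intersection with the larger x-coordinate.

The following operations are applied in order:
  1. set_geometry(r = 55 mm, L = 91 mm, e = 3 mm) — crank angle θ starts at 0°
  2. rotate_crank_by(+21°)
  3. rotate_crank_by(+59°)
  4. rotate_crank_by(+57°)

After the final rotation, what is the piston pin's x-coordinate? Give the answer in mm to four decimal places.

43.9781

set_geometry: r = 55 mm, L = 91 mm, e = 3 mm; θ ← 0°
rotate_crank_by(+21°): θ ← 0° +21° = 21°
rotate_crank_by(+59°): θ ← 21° +59° = 80°
rotate_crank_by(+57°): θ ← 80° +57° = 137°
crank pin P = (r cos θ, r sin θ) = (-40.224454, 37.509910)
h = r sin θ − e = 37.509910 − 3 = 34.509910
x = r cos θ + √(L² − h²) = -40.224454 + √(8281.0 − 1190.9339) = -40.224454 + 84.202530 = 43.978077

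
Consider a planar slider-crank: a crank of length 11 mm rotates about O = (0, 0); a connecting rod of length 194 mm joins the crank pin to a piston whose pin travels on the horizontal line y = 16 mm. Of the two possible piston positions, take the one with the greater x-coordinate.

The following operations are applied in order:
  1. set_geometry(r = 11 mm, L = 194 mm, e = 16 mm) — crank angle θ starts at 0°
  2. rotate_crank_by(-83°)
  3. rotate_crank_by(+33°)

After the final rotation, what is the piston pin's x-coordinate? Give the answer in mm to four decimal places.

199.5268

set_geometry: r = 11 mm, L = 194 mm, e = 16 mm; θ ← 0°
rotate_crank_by(-83°): θ ← 0° -83° = -83°
rotate_crank_by(+33°): θ ← -83° +33° = -50°
crank pin P = (r cos θ, r sin θ) = (7.070664, -8.426489)
h = r sin θ − e = -8.426489 − 16 = -24.426489
x = r cos θ + √(L² − h²) = 7.070664 + √(37636.0 − 596.6534) = 7.070664 + 192.456090 = 199.526754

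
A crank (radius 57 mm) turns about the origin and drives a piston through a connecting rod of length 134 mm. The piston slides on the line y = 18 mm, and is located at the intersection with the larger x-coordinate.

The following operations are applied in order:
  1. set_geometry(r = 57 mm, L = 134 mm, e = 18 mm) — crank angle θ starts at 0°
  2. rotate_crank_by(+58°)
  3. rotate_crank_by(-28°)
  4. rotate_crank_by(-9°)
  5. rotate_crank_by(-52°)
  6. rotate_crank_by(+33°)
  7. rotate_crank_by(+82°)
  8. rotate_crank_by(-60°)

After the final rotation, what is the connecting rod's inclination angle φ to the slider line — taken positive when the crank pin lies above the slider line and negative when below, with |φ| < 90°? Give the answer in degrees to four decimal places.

set_geometry: r = 57 mm, L = 134 mm, e = 18 mm; θ ← 0°
rotate_crank_by(+58°): θ ← 0° +58° = 58°
rotate_crank_by(-28°): θ ← 58° -28° = 30°
rotate_crank_by(-9°): θ ← 30° -9° = 21°
rotate_crank_by(-52°): θ ← 21° -52° = -31°
rotate_crank_by(+33°): θ ← -31° +33° = 2°
rotate_crank_by(+82°): θ ← 2° +82° = 84°
rotate_crank_by(-60°): θ ← 84° -60° = 24°
crank pin P = (r cos θ, r sin θ) = (52.072091, 23.183989)
h = r sin θ − e = 23.183989 − 18 = 5.183989
sin φ = h / L = 5.183989 / 134 = 0.03868648
φ = arcsin(0.03868648) = 2.217125°

2.2171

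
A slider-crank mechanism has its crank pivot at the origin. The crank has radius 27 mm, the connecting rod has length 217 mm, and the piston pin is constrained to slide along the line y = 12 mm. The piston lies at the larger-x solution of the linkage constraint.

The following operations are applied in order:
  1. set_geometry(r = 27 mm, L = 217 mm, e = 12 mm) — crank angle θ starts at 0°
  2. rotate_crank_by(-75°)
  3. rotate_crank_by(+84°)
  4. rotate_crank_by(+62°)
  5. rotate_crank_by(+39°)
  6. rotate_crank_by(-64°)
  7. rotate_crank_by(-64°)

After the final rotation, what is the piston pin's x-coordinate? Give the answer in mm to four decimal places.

241.7228

set_geometry: r = 27 mm, L = 217 mm, e = 12 mm; θ ← 0°
rotate_crank_by(-75°): θ ← 0° -75° = -75°
rotate_crank_by(+84°): θ ← -75° +84° = 9°
rotate_crank_by(+62°): θ ← 9° +62° = 71°
rotate_crank_by(+39°): θ ← 71° +39° = 110°
rotate_crank_by(-64°): θ ← 110° -64° = 46°
rotate_crank_by(-64°): θ ← 46° -64° = -18°
crank pin P = (r cos θ, r sin θ) = (25.678526, -8.343459)
h = r sin θ − e = -8.343459 − 12 = -20.343459
x = r cos θ + √(L² − h²) = 25.678526 + √(47089.0 − 413.8563) = 25.678526 + 216.044310 = 241.722835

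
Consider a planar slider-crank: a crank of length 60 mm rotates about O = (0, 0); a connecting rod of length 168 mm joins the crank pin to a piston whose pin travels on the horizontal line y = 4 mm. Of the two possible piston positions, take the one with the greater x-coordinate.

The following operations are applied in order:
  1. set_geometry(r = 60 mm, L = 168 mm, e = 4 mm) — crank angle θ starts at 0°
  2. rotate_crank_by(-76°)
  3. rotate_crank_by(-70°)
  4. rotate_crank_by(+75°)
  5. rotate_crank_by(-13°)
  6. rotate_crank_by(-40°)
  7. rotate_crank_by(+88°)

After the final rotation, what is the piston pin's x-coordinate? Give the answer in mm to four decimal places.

211.8876

set_geometry: r = 60 mm, L = 168 mm, e = 4 mm; θ ← 0°
rotate_crank_by(-76°): θ ← 0° -76° = -76°
rotate_crank_by(-70°): θ ← -76° -70° = -146°
rotate_crank_by(+75°): θ ← -146° +75° = -71°
rotate_crank_by(-13°): θ ← -71° -13° = -84°
rotate_crank_by(-40°): θ ← -84° -40° = -124°
rotate_crank_by(+88°): θ ← -124° +88° = -36°
crank pin P = (r cos θ, r sin θ) = (48.541020, -35.267115)
h = r sin θ − e = -35.267115 − 4 = -39.267115
x = r cos θ + √(L² − h²) = 48.541020 + √(28224.0 − 1541.9063) = 48.541020 + 163.346545 = 211.887564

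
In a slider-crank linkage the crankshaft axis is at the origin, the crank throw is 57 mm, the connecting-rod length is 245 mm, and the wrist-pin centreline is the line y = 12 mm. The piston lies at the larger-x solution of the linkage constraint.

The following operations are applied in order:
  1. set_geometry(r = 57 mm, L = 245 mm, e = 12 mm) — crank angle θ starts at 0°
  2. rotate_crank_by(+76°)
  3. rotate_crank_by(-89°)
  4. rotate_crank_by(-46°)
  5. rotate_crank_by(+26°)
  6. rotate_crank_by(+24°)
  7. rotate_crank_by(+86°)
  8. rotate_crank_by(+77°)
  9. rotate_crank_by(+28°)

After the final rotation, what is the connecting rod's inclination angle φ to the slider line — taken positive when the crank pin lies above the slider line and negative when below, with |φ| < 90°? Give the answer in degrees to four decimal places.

-3.2733

set_geometry: r = 57 mm, L = 245 mm, e = 12 mm; θ ← 0°
rotate_crank_by(+76°): θ ← 0° +76° = 76°
rotate_crank_by(-89°): θ ← 76° -89° = -13°
rotate_crank_by(-46°): θ ← -13° -46° = -59°
rotate_crank_by(+26°): θ ← -59° +26° = -33°
rotate_crank_by(+24°): θ ← -33° +24° = -9°
rotate_crank_by(+86°): θ ← -9° +86° = 77°
rotate_crank_by(+77°): θ ← 77° +77° = 154°
rotate_crank_by(+28°): θ ← 154° +28° = 182°
crank pin P = (r cos θ, r sin θ) = (-56.965277, -1.989271)
h = r sin θ − e = -1.989271 − 12 = -13.989271
sin φ = h / L = -13.989271 / 245 = -0.05709907
φ = arcsin(-0.05709907) = -3.273316°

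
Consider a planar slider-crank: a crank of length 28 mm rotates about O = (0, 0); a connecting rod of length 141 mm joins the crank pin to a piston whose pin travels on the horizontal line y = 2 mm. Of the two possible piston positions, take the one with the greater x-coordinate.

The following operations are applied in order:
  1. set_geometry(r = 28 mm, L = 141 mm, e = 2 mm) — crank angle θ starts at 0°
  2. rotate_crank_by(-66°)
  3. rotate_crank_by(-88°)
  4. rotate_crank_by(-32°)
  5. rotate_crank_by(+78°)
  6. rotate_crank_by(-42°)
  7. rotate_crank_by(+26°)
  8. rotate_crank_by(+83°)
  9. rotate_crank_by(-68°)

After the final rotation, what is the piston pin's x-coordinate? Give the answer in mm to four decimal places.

128.9790

set_geometry: r = 28 mm, L = 141 mm, e = 2 mm; θ ← 0°
rotate_crank_by(-66°): θ ← 0° -66° = -66°
rotate_crank_by(-88°): θ ← -66° -88° = -154°
rotate_crank_by(-32°): θ ← -154° -32° = -186°
rotate_crank_by(+78°): θ ← -186° +78° = -108°
rotate_crank_by(-42°): θ ← -108° -42° = -150°
rotate_crank_by(+26°): θ ← -150° +26° = -124°
rotate_crank_by(+83°): θ ← -124° +83° = -41°
rotate_crank_by(-68°): θ ← -41° -68° = -109°
crank pin P = (r cos θ, r sin θ) = (-9.115908, -26.474520)
h = r sin θ − e = -26.474520 − 2 = -28.474520
x = r cos θ + √(L² − h²) = -9.115908 + √(19881.0 − 810.7983) = -9.115908 + 138.094901 = 128.978993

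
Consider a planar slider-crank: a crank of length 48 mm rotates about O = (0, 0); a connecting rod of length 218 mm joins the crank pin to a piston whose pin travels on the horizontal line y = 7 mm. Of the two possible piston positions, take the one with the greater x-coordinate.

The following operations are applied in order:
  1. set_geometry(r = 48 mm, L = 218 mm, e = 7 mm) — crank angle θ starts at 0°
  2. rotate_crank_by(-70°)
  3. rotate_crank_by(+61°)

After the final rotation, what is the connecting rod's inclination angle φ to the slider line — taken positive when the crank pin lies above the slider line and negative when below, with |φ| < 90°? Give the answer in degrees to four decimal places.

-3.8161

set_geometry: r = 48 mm, L = 218 mm, e = 7 mm; θ ← 0°
rotate_crank_by(-70°): θ ← 0° -70° = -70°
rotate_crank_by(+61°): θ ← -70° +61° = -9°
crank pin P = (r cos θ, r sin θ) = (47.409040, -7.508854)
h = r sin θ − e = -7.508854 − 7 = -14.508854
sin φ = h / L = -14.508854 / 218 = -0.06655438
φ = arcsin(-0.06655438) = -3.816106°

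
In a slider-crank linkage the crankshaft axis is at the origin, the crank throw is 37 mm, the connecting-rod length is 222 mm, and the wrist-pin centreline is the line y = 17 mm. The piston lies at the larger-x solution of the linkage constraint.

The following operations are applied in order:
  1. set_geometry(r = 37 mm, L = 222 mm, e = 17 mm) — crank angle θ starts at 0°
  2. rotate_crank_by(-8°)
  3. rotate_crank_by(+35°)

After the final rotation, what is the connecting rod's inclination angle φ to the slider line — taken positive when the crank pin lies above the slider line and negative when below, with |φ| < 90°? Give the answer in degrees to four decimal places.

-0.0522

set_geometry: r = 37 mm, L = 222 mm, e = 17 mm; θ ← 0°
rotate_crank_by(-8°): θ ← 0° -8° = -8°
rotate_crank_by(+35°): θ ← -8° +35° = 27°
crank pin P = (r cos θ, r sin θ) = (32.967241, 16.797648)
h = r sin θ − e = 16.797648 − 17 = -0.202352
sin φ = h / L = -0.202352 / 222 = -0.00091149
φ = arcsin(-0.00091149) = -0.052225°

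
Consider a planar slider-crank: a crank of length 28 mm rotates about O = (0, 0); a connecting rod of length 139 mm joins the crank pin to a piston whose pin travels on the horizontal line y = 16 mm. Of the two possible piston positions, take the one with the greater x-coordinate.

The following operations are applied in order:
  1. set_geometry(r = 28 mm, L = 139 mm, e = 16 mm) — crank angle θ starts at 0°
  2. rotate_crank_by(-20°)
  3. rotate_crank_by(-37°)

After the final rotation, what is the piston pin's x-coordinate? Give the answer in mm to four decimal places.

148.5245

set_geometry: r = 28 mm, L = 139 mm, e = 16 mm; θ ← 0°
rotate_crank_by(-20°): θ ← 0° -20° = -20°
rotate_crank_by(-37°): θ ← -20° -37° = -57°
crank pin P = (r cos θ, r sin θ) = (15.249893, -23.482776)
h = r sin θ − e = -23.482776 − 16 = -39.482776
x = r cos θ + √(L² − h²) = 15.249893 + √(19321.0 − 1558.8896) = 15.249893 + 133.274568 = 148.524461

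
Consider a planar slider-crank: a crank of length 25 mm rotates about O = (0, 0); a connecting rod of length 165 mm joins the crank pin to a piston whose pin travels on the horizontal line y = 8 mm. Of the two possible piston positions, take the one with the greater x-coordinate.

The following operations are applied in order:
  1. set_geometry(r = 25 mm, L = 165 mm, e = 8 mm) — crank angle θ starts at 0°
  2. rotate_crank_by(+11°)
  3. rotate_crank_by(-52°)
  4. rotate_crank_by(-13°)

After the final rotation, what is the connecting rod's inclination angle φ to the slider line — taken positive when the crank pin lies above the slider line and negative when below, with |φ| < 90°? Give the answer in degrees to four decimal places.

-9.8496

set_geometry: r = 25 mm, L = 165 mm, e = 8 mm; θ ← 0°
rotate_crank_by(+11°): θ ← 0° +11° = 11°
rotate_crank_by(-52°): θ ← 11° -52° = -41°
rotate_crank_by(-13°): θ ← -41° -13° = -54°
crank pin P = (r cos θ, r sin θ) = (14.694631, -20.225425)
h = r sin θ − e = -20.225425 − 8 = -28.225425
sin φ = h / L = -28.225425 / 165 = -0.17106318
φ = arcsin(-0.17106318) = -9.849640°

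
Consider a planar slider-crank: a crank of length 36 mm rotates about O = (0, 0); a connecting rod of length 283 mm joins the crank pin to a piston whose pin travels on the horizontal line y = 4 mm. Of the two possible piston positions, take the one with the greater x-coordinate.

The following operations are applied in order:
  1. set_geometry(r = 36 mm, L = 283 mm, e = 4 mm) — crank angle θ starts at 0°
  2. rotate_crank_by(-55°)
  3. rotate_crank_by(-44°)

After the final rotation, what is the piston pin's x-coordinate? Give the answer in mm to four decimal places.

274.5902

set_geometry: r = 36 mm, L = 283 mm, e = 4 mm; θ ← 0°
rotate_crank_by(-55°): θ ← 0° -55° = -55°
rotate_crank_by(-44°): θ ← -55° -44° = -99°
crank pin P = (r cos θ, r sin θ) = (-5.631641, -35.556780)
h = r sin θ − e = -35.556780 − 4 = -39.556780
x = r cos θ + √(L² − h²) = -5.631641 + √(80089.0 − 1564.7389) = -5.631641 + 280.221807 = 274.590166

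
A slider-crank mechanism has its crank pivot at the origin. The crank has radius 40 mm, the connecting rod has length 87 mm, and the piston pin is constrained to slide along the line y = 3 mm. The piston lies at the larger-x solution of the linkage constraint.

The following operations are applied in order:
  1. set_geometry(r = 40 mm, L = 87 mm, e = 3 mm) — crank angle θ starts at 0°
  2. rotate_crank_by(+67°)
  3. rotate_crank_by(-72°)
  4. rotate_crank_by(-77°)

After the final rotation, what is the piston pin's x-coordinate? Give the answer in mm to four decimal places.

81.4176

set_geometry: r = 40 mm, L = 87 mm, e = 3 mm; θ ← 0°
rotate_crank_by(+67°): θ ← 0° +67° = 67°
rotate_crank_by(-72°): θ ← 67° -72° = -5°
rotate_crank_by(-77°): θ ← -5° -77° = -82°
crank pin P = (r cos θ, r sin θ) = (5.566924, -39.610723)
h = r sin θ − e = -39.610723 − 3 = -42.610723
x = r cos θ + √(L² − h²) = 5.566924 + √(7569.0 − 1815.6737) = 5.566924 + 75.850684 = 81.417608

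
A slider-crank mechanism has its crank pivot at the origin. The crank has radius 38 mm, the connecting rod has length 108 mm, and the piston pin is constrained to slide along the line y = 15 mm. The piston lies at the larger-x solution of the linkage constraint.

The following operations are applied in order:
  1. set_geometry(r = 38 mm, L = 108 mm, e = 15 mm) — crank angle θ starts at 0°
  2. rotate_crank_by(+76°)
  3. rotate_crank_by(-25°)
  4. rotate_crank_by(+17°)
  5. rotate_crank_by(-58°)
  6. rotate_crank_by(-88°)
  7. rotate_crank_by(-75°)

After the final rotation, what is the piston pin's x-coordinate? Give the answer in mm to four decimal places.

set_geometry: r = 38 mm, L = 108 mm, e = 15 mm; θ ← 0°
rotate_crank_by(+76°): θ ← 0° +76° = 76°
rotate_crank_by(-25°): θ ← 76° -25° = 51°
rotate_crank_by(+17°): θ ← 51° +17° = 68°
rotate_crank_by(-58°): θ ← 68° -58° = 10°
rotate_crank_by(-88°): θ ← 10° -88° = -78°
rotate_crank_by(-75°): θ ← -78° -75° = -153°
crank pin P = (r cos θ, r sin θ) = (-33.858248, -17.251639)
h = r sin θ − e = -17.251639 − 15 = -32.251639
x = r cos θ + √(L² − h²) = -33.858248 + √(11664.0 − 1040.1682) = -33.858248 + 103.071974 = 69.213726

69.2137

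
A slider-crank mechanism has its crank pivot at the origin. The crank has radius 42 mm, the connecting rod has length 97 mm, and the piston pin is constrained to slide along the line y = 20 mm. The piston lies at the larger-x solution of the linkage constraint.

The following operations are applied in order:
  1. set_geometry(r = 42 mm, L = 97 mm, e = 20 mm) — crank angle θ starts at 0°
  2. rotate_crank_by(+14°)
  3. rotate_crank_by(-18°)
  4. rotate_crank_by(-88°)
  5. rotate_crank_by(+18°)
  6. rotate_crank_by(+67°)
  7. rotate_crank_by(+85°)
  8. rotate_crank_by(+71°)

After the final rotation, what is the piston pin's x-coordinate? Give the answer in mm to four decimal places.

60.9853

set_geometry: r = 42 mm, L = 97 mm, e = 20 mm; θ ← 0°
rotate_crank_by(+14°): θ ← 0° +14° = 14°
rotate_crank_by(-18°): θ ← 14° -18° = -4°
rotate_crank_by(-88°): θ ← -4° -88° = -92°
rotate_crank_by(+18°): θ ← -92° +18° = -74°
rotate_crank_by(+67°): θ ← -74° +67° = -7°
rotate_crank_by(+85°): θ ← -7° +85° = 78°
rotate_crank_by(+71°): θ ← 78° +71° = 149°
crank pin P = (r cos θ, r sin θ) = (-36.001027, 21.631599)
h = r sin θ − e = 21.631599 − 20 = 1.631599
x = r cos θ + √(L² − h²) = -36.001027 + √(9409.0 − 2.6621) = -36.001027 + 96.986277 = 60.985250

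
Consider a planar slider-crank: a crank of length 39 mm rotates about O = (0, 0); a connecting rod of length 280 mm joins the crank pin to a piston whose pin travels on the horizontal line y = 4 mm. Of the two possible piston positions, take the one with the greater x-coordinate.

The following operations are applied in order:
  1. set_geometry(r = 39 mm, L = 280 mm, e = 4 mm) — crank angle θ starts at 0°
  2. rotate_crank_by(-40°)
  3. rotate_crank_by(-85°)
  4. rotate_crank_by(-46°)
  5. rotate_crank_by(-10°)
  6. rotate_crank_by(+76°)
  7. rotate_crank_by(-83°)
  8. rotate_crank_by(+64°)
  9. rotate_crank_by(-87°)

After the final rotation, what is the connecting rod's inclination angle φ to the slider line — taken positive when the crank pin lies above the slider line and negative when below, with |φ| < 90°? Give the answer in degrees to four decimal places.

3.2936

set_geometry: r = 39 mm, L = 280 mm, e = 4 mm; θ ← 0°
rotate_crank_by(-40°): θ ← 0° -40° = -40°
rotate_crank_by(-85°): θ ← -40° -85° = -125°
rotate_crank_by(-46°): θ ← -125° -46° = -171°
rotate_crank_by(-10°): θ ← -171° -10° = -181°
rotate_crank_by(+76°): θ ← -181° +76° = -105°
rotate_crank_by(-83°): θ ← -105° -83° = -188°
rotate_crank_by(+64°): θ ← -188° +64° = -124°
rotate_crank_by(-87°): θ ← -124° -87° = -211°
crank pin P = (r cos θ, r sin θ) = (-33.429525, 20.086485)
h = r sin θ − e = 20.086485 − 4 = 16.086485
sin φ = h / L = 16.086485 / 280 = 0.05745173
φ = arcsin(0.05745173) = 3.293555°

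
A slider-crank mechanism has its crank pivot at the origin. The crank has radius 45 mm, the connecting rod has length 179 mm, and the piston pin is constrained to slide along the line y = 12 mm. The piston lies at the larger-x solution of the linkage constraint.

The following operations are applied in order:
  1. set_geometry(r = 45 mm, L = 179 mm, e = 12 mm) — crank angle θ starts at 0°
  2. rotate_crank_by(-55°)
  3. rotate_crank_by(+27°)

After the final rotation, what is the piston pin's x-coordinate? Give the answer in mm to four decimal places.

set_geometry: r = 45 mm, L = 179 mm, e = 12 mm; θ ← 0°
rotate_crank_by(-55°): θ ← 0° -55° = -55°
rotate_crank_by(+27°): θ ← -55° +27° = -28°
crank pin P = (r cos θ, r sin θ) = (39.732642, -21.126220)
h = r sin θ − e = -21.126220 − 12 = -33.126220
x = r cos θ + √(L² − h²) = 39.732642 + √(32041.0 − 1097.3465) = 39.732642 + 175.908083 = 215.640724

215.6407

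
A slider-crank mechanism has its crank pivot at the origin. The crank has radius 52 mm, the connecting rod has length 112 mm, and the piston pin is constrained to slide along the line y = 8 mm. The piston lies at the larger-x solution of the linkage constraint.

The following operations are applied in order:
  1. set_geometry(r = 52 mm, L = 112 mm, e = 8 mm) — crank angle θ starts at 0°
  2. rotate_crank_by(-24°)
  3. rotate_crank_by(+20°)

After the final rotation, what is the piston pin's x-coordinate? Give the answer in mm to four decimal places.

163.2681

set_geometry: r = 52 mm, L = 112 mm, e = 8 mm; θ ← 0°
rotate_crank_by(-24°): θ ← 0° -24° = -24°
rotate_crank_by(+20°): θ ← -24° +20° = -4°
crank pin P = (r cos θ, r sin θ) = (51.873331, -3.627337)
h = r sin θ − e = -3.627337 − 8 = -11.627337
x = r cos θ + √(L² − h²) = 51.873331 + √(12544.0 − 135.1950) = 51.873331 + 111.394816 = 163.268147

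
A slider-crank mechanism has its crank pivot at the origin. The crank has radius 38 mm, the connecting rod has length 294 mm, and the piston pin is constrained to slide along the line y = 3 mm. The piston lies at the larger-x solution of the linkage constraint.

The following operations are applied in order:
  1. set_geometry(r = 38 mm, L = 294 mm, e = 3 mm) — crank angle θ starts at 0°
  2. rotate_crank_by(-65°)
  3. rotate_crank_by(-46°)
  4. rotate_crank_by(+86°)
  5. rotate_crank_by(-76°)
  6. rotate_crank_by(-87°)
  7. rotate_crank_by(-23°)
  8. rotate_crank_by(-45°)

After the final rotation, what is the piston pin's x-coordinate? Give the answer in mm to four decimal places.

set_geometry: r = 38 mm, L = 294 mm, e = 3 mm; θ ← 0°
rotate_crank_by(-65°): θ ← 0° -65° = -65°
rotate_crank_by(-46°): θ ← -65° -46° = -111°
rotate_crank_by(+86°): θ ← -111° +86° = -25°
rotate_crank_by(-76°): θ ← -25° -76° = -101°
rotate_crank_by(-87°): θ ← -101° -87° = -188°
rotate_crank_by(-23°): θ ← -188° -23° = -211°
rotate_crank_by(-45°): θ ← -211° -45° = -256°
crank pin P = (r cos θ, r sin θ) = (-9.193032, 36.871238)
h = r sin θ − e = 36.871238 − 3 = 33.871238
x = r cos θ + √(L² − h²) = -9.193032 + √(86436.0 − 1147.2607) = -9.193032 + 292.042359 = 282.849327

282.8493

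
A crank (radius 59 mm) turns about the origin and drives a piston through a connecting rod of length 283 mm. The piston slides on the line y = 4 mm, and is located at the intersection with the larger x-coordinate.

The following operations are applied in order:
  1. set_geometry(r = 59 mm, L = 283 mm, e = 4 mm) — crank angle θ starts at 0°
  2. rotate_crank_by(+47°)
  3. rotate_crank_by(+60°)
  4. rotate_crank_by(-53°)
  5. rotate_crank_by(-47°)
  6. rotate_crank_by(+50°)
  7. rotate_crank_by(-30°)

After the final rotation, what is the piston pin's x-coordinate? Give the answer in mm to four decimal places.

set_geometry: r = 59 mm, L = 283 mm, e = 4 mm; θ ← 0°
rotate_crank_by(+47°): θ ← 0° +47° = 47°
rotate_crank_by(+60°): θ ← 47° +60° = 107°
rotate_crank_by(-53°): θ ← 107° -53° = 54°
rotate_crank_by(-47°): θ ← 54° -47° = 7°
rotate_crank_by(+50°): θ ← 7° +50° = 57°
rotate_crank_by(-30°): θ ← 57° -30° = 27°
crank pin P = (r cos θ, r sin θ) = (52.569385, 26.785439)
h = r sin θ − e = 26.785439 − 4 = 22.785439
x = r cos θ + √(L² − h²) = 52.569385 + √(80089.0 − 519.1763) = 52.569385 + 282.081236 = 334.650621

334.6506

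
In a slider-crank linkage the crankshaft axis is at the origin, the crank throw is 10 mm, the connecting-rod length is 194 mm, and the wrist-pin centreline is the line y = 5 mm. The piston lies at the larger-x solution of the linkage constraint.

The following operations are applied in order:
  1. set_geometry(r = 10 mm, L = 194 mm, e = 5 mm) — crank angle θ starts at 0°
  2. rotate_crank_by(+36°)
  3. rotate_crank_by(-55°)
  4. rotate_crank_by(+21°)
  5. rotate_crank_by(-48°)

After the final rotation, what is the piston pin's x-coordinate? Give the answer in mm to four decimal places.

200.5630

set_geometry: r = 10 mm, L = 194 mm, e = 5 mm; θ ← 0°
rotate_crank_by(+36°): θ ← 0° +36° = 36°
rotate_crank_by(-55°): θ ← 36° -55° = -19°
rotate_crank_by(+21°): θ ← -19° +21° = 2°
rotate_crank_by(-48°): θ ← 2° -48° = -46°
crank pin P = (r cos θ, r sin θ) = (6.946584, -7.193398)
h = r sin θ − e = -7.193398 − 5 = -12.193398
x = r cos θ + √(L² − h²) = 6.946584 + √(37636.0 − 148.6790) = 6.946584 + 193.616428 = 200.563011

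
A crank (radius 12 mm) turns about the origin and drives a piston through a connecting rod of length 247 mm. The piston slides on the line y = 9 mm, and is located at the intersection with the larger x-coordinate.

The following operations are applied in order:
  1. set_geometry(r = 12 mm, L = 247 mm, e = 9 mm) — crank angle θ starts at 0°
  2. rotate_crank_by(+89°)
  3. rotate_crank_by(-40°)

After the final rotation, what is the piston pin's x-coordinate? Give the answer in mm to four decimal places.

set_geometry: r = 12 mm, L = 247 mm, e = 9 mm; θ ← 0°
rotate_crank_by(+89°): θ ← 0° +89° = 89°
rotate_crank_by(-40°): θ ← 89° -40° = 49°
crank pin P = (r cos θ, r sin θ) = (7.872708, 9.056515)
h = r sin θ − e = 9.056515 − 9 = 0.056515
x = r cos θ + √(L² − h²) = 7.872708 + √(61009.0 − 0.0032) = 7.872708 + 246.999994 = 254.872702

254.8727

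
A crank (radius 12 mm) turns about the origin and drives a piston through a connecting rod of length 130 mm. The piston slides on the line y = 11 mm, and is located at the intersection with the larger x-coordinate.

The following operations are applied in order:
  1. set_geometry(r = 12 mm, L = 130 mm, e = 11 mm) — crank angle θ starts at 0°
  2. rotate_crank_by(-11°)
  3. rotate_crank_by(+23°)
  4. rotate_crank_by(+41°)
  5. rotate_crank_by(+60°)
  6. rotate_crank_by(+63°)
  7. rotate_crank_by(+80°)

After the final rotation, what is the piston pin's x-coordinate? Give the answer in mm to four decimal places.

125.1097

set_geometry: r = 12 mm, L = 130 mm, e = 11 mm; θ ← 0°
rotate_crank_by(-11°): θ ← 0° -11° = -11°
rotate_crank_by(+23°): θ ← -11° +23° = 12°
rotate_crank_by(+41°): θ ← 12° +41° = 53°
rotate_crank_by(+60°): θ ← 53° +60° = 113°
rotate_crank_by(+63°): θ ← 113° +63° = 176°
rotate_crank_by(+80°): θ ← 176° +80° = 256°
crank pin P = (r cos θ, r sin θ) = (-2.903063, -11.643549)
h = r sin θ − e = -11.643549 − 11 = -22.643549
x = r cos θ + √(L² − h²) = -2.903063 + √(16900.0 − 512.7303) = -2.903063 + 128.012772 = 125.109709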